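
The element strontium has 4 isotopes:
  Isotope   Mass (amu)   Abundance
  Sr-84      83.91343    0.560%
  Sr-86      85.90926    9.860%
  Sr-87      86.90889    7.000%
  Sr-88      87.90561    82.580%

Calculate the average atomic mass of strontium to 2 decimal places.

Weight each isotope mass by its fractional abundance: 0.00560 × 83.91343 + 0.09860 × 85.90926 + 0.07000 × 86.90889 + 0.82580 × 87.90561
= 0.469915 + 8.470653 + 6.083622 + 72.592453 = 87.616643 amu

87.62 amu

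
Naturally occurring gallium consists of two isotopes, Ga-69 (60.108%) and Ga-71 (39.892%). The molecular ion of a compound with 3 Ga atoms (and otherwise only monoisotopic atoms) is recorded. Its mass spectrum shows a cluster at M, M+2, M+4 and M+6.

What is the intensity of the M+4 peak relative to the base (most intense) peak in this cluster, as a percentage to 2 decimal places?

(0.60108 + 0.39892)^3 gives M 0.2172, M+2 0.4324, M+4 0.2870, M+6 0.0635; the largest is M+2.
P(M+2) = C(3,1) × 0.60108^2 × 0.39892^1 = 3 × 0.36129717 × 0.39892 = 0.432386 (base)
P(M+4) = C(3,2) × 0.60108^1 × 0.39892^2 = 3 × 0.60108 × 0.15913717 = 0.286963
Relative intensity = 0.286963 / 0.432386 × 100 = 66.37

66.37%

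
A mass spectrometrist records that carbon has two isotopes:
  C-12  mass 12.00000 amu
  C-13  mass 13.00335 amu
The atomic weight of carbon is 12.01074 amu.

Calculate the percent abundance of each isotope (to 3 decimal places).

C-12: 98.930%, C-13: 1.070%

Let x be the fractional abundance of C-12; then C-13 has abundance 1 − x.
12.00000·x + 13.00335·(1 − x) = 12.01074
(12.00000 − 13.00335)·x = 12.01074 − 13.00335
x = -0.99261 / -1.00335 = 0.98930 → 98.930% C-12, 1.070% C-13.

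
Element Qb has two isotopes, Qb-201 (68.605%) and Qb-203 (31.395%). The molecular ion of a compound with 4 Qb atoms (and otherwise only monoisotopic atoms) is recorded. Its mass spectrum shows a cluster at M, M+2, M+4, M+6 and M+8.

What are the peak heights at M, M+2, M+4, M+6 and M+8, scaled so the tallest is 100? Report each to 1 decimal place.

Expanding (0.68605 + 0.31395)^4:
P(M) = 0.68605^4 = 0.221525
P(M+2) = 4 × 0.68605^3 × 0.31395^1 = 0.405497
P(M+4) = 6 × 0.68605^2 × 0.31395^2 = 0.278345
P(M+6) = 4 × 0.68605^1 × 0.31395^3 = 0.084918
P(M+8) = 0.31395^4 = 0.009715
The M+2 peak is largest (0.405497); scaling to 100 gives 54.6 : 100.0 : 68.6 : 20.9 : 2.4.

54.6 : 100.0 : 68.6 : 20.9 : 2.4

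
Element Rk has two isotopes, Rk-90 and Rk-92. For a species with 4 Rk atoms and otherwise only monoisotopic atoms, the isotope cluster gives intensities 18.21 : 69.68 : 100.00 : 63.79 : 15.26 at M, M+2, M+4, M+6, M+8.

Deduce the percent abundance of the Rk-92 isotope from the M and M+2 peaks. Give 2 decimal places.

48.89%

If p is the fraction of Rk that is Rk-90, then I(M+2)/I(M) = [C(4,1)·p^3·(1−p)] / p^4 = 4·(1−p)/p = 69.68/18.21 = 3.8265
(1−p)/p = 3.8265/4 = 0.9566  ⇒  p = 1/(1 + 0.9566) = 0.5111
Rk-90: 51.11%, Rk-92: 48.89%.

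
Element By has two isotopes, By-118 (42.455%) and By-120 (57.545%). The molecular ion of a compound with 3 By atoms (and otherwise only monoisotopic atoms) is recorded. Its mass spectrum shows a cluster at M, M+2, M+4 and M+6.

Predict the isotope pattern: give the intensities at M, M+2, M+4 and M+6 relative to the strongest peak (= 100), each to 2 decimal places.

18.14 : 73.78 : 100.00 : 45.18

The 3 By atoms are independent, so intensities follow the terms of (0.42455 + 0.57545)^3.
P(M) = 0.42455^3 = 0.076522
P(M+2) = 3 × 0.42455^2 × 0.57545^1 = 0.311162
P(M+4) = 3 × 0.42455^1 × 0.57545^2 = 0.421760
P(M+6) = 0.57545^3 = 0.190556
The M+4 peak is largest (0.421760); scaling to 100 gives 18.14 : 73.78 : 100.00 : 45.18.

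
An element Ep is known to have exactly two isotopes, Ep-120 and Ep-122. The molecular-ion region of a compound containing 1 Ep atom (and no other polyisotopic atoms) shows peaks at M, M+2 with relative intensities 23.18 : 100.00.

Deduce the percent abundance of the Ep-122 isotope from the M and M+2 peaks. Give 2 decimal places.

81.18%

Write p for the Ep-120 fraction. I(M+2)/I(M) = [C(1,1)·p^0·(1−p)] / p^1 = 1·(1−p)/p = 100.00/23.18 = 4.3141
(1−p)/p = 4.3141/1 = 4.3141  ⇒  p = 1/(1 + 4.3141) = 0.1882
Ep-120: 18.82%, Ep-122: 81.18%.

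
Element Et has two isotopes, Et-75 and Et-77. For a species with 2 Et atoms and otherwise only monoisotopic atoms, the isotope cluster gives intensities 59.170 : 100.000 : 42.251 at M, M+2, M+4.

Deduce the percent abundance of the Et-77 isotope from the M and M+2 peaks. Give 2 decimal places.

Let p = fractional abundance of Et-75. I(M+2)/I(M) = [C(2,1)·p^1·(1−p)] / p^2 = 2·(1−p)/p = 100.000/59.170 = 1.6900
(1−p)/p = 1.6900/2 = 0.8450  ⇒  p = 1/(1 + 0.8450) = 0.5420
Et-75: 54.20%, Et-77: 45.80%.

45.80%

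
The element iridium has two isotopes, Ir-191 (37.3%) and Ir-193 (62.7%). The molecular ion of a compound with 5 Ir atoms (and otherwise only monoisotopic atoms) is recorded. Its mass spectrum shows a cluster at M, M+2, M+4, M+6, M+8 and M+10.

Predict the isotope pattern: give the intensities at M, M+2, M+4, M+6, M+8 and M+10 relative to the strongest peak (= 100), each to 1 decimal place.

Expanding (0.373 + 0.627)^5:
P(M) = 0.373^5 = 0.007220
P(M+2) = 5 × 0.373^4 × 0.627^1 = 0.060684
P(M+4) = 10 × 0.373^3 × 0.627^2 = 0.204015
P(M+6) = 10 × 0.373^2 × 0.627^3 = 0.342942
P(M+8) = 5 × 0.373^1 × 0.627^4 = 0.288237
P(M+10) = 0.627^5 = 0.096903
The M+6 peak is largest (0.342942); scaling to 100 gives 2.1 : 17.7 : 59.5 : 100.0 : 84.0 : 28.3.

2.1 : 17.7 : 59.5 : 100.0 : 84.0 : 28.3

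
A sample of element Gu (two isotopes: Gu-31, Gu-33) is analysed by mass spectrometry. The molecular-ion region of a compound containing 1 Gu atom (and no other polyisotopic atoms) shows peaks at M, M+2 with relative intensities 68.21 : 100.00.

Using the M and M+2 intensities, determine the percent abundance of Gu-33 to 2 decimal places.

59.45%

Let p = fractional abundance of Gu-31. I(M+2)/I(M) = [C(1,1)·p^0·(1−p)] / p^1 = 1·(1−p)/p = 100.00/68.21 = 1.4661
(1−p)/p = 1.4661/1 = 1.4661  ⇒  p = 1/(1 + 1.4661) = 0.4055
Gu-31: 40.55%, Gu-33: 59.45%.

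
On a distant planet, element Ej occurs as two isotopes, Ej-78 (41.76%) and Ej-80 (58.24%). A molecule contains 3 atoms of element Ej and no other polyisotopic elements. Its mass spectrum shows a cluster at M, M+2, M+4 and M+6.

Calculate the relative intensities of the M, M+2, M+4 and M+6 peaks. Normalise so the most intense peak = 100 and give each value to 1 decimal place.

17.1 : 71.7 : 100.0 : 46.5

The 3 Ej atoms are independent, so intensities follow the terms of (0.4176 + 0.5824)^3.
P(M) = 0.4176^3 = 0.072825
P(M+2) = 3 × 0.4176^2 × 0.5824^1 = 0.304694
P(M+4) = 3 × 0.4176^1 × 0.5824^2 = 0.424937
P(M+6) = 0.5824^3 = 0.197544
The M+4 peak is largest (0.424937); scaling to 100 gives 17.1 : 71.7 : 100.0 : 46.5.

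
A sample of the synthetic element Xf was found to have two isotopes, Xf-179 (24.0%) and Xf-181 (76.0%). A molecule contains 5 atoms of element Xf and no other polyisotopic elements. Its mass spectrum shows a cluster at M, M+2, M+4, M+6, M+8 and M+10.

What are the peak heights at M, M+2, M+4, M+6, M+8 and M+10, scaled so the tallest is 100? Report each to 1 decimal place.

0.2 : 3.1 : 19.9 : 63.2 : 100.0 : 63.3

The 5 Xf atoms are independent, so intensities follow the terms of (0.240 + 0.760)^5.
P(M) = 0.240^5 = 0.000796
P(M+2) = 5 × 0.240^4 × 0.760^1 = 0.012607
P(M+4) = 10 × 0.240^3 × 0.760^2 = 0.079847
P(M+6) = 10 × 0.240^2 × 0.760^3 = 0.252850
P(M+8) = 5 × 0.240^1 × 0.760^4 = 0.400346
P(M+10) = 0.760^5 = 0.253553
The M+8 peak is largest (0.400346); scaling to 100 gives 0.2 : 3.1 : 19.9 : 63.2 : 100.0 : 63.3.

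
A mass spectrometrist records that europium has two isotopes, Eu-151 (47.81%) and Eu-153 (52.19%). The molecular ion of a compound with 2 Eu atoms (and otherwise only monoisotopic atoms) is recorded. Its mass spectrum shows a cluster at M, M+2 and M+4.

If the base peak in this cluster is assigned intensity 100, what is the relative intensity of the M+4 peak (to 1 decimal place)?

54.6

Term probabilities: M 0.2286, M+2 0.4990, M+4 0.2724. Base peak = M+2.
P(M+2) = C(2,1) × 0.4781^1 × 0.5219^1 = 2 × 0.4781 × 0.5219 = 0.499041 (base)
P(M+4) = C(2,2) × 0.4781^0 × 0.5219^2 = 1 × 1.0000 × 0.27237961 = 0.272380
Relative intensity = 0.272380 / 0.499041 × 100 = 54.6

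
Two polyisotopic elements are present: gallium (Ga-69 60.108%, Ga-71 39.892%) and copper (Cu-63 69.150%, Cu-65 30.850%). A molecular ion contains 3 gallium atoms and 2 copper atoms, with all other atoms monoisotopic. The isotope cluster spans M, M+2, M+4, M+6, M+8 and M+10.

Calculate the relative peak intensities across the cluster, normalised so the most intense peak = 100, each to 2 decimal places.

Gallium pattern (n=3): 0.2171685 : 0.432386 : 0.2869625 : 0.063483
Copper pattern (n=2): 0.47817225 : 0.4266555 : 0.09517225
Convolve the two distributions (both contribute in 2-u steps):
  M: 0.2171685×0.47817225 = 0.103844
  M+2: 0.2171685×0.4266555 + 0.432386×0.47817225 = 0.299411
  M+4: 0.2171685×0.09517225 + 0.432386×0.4266555 + 0.2869625×0.47817225 = 0.342366
  M+6: 0.432386×0.09517225 + 0.2869625×0.4266555 + 0.063483×0.47817225 = 0.193941
  M+8: 0.2869625×0.09517225 + 0.063483×0.4266555 = 0.054396
  M+10: 0.063483×0.09517225 = 0.006042
Scale to base peak (0.342366) = 100: 30.33 : 87.45 : 100.00 : 56.65 : 15.89 : 1.76

30.33 : 87.45 : 100.00 : 56.65 : 15.89 : 1.76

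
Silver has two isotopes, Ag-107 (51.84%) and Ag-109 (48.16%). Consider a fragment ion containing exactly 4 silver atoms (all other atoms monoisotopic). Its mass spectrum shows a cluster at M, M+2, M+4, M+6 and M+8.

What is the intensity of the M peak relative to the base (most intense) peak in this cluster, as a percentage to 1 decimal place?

19.3%

Binomial terms of (0.5184 + 0.4816)^4: M 0.0722, M+2 0.2684, M+4 0.3740, M+6 0.2316, M+8 0.0538 → M+4 is the base peak.
P(M+4) = C(4,2) × 0.5184^2 × 0.4816^2 = 6 × 0.26873856 × 0.23193856 = 0.373985 (base)
P(M) = C(4,0) × 0.5184^4 × 0.4816^0 = 1 × 0.07222041 × 1.0000 = 0.072220
Relative intensity = 0.072220 / 0.373985 × 100 = 19.3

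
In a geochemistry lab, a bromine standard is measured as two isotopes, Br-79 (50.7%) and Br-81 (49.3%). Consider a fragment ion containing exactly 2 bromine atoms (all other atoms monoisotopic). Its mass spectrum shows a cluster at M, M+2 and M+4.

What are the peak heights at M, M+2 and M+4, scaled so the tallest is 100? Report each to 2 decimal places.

51.42 : 100.00 : 48.62

The 2 Br atoms are independent, so intensities follow the terms of (0.507 + 0.493)^2.
P(M) = 0.507^2 = 0.257049
P(M+2) = 2 × 0.507^1 × 0.493^1 = 0.499902
P(M+4) = 0.493^2 = 0.243049
The M+2 peak is largest (0.499902); scaling to 100 gives 51.42 : 100.00 : 48.62.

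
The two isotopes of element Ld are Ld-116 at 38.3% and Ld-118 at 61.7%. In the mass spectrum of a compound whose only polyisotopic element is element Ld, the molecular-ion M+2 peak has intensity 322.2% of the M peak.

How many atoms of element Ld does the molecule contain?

2

With n Ld atoms, P(M+2)/P(M) = C(n,1)·p^(n−1)q / p^n = n·q/p = n · 0.617/0.383.
n = 3.222 × 0.383/0.617 = 2.00 ≈ 2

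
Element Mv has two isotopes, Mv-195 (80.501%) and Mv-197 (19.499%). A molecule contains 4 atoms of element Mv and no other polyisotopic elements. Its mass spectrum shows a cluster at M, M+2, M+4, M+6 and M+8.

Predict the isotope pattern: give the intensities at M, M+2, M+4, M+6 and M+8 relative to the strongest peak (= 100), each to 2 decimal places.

Expanding (0.80501 + 0.19499)^4:
P(M) = 0.80501^4 = 0.419957
P(M+2) = 4 × 0.80501^3 × 0.19499^1 = 0.406889
P(M+4) = 6 × 0.80501^2 × 0.19499^2 = 0.147835
P(M+6) = 4 × 0.80501^1 × 0.19499^3 = 0.023873
P(M+8) = 0.19499^4 = 0.001446
The M peak is largest (0.419957); scaling to 100 gives 100.00 : 96.89 : 35.20 : 5.68 : 0.34.

100.00 : 96.89 : 35.20 : 5.68 : 0.34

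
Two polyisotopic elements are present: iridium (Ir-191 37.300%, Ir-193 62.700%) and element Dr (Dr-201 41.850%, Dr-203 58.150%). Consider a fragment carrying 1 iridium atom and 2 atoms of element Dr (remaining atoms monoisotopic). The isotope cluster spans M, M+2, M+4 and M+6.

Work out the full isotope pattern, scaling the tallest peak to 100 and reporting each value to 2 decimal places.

Iridium pattern (n=1): 0.3730 : 0.6270
Element Dr pattern (n=2): 0.17514225 : 0.4867155 : 0.33814225
Convolve the two distributions (both contribute in 2-u steps):
  M: 0.3730×0.17514225 = 0.065328
  M+2: 0.3730×0.4867155 + 0.6270×0.17514225 = 0.291359
  M+4: 0.3730×0.33814225 + 0.6270×0.4867155 = 0.431298
  M+6: 0.6270×0.33814225 = 0.212015
Scale to base peak (0.431298) = 100: 15.15 : 67.55 : 100.00 : 49.16

15.15 : 67.55 : 100.00 : 49.16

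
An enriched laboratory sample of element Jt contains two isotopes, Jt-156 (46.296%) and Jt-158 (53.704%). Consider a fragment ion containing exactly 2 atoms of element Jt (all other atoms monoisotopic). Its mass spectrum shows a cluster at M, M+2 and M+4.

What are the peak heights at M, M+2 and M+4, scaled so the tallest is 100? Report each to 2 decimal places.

Each Jt atom is independently Jt-156 (p = 0.46296) or Jt-158 (q = 0.53704); the cluster is the binomial expansion (p + q)^2.
P(M) = 0.46296^2 = 0.214332
P(M+2) = 2 × 0.46296^1 × 0.53704^1 = 0.497256
P(M+4) = 0.53704^2 = 0.288412
The M+2 peak is largest (0.497256); scaling to 100 gives 43.10 : 100.00 : 58.00.

43.10 : 100.00 : 58.00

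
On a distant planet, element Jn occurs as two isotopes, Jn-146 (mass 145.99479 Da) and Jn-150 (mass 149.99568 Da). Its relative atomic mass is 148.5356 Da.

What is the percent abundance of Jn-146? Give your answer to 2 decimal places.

36.49%

Let x be the fractional abundance of Jn-146; then Jn-150 has abundance 1 − x.
145.99479·x + 149.99568·(1 − x) = 148.5356
(145.99479 − 149.99568)·x = 148.5356 − 149.99568
x = -1.46008 / -4.00089 = 0.36494 → 36.49% Jn-146, 63.51% Jn-150.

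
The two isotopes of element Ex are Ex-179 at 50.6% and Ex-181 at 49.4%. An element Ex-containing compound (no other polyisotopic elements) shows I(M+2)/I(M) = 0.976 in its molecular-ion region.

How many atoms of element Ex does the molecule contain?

The M+2/M ratio from n Ex atoms is n · q/p = n · 0.494/0.506.
n = 0.976 × 0.506/0.494 = 1.00 ≈ 1

1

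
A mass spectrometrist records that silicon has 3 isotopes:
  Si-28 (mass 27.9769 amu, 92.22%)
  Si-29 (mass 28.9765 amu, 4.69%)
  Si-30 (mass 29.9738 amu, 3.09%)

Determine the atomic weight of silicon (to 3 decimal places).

The abundance-weighted mean is 0.9222 × 27.9769 + 0.0469 × 28.9765 + 0.0309 × 29.9738
= 25.80030 + 1.35900 + 0.92619 = 28.08549 amu

28.085 amu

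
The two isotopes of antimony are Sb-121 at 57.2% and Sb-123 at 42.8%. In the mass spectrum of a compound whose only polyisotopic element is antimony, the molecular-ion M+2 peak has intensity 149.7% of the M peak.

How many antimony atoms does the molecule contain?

2

For n independent Sb atoms, I(M+2)/I(M) = n · (abundance Sb-123) / (abundance Sb-121) = n · 0.428/0.572.
n = 1.497 × 0.572/0.428 = 2.00 ≈ 2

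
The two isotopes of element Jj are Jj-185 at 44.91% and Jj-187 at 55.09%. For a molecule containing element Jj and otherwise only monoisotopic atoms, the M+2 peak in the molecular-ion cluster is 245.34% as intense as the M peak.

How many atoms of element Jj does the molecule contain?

2

The M+2/M ratio from n Jj atoms is n · q/p = n · 0.5509/0.4491.
n = 2.4534 × 0.4491/0.5509 = 2.00 ≈ 2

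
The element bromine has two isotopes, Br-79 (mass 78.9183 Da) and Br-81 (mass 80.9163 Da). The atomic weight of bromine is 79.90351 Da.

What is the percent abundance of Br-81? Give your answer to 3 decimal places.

With x = fraction of Br-79 (so Br-81 is 1 − x):
78.9183·x + 80.9163·(1 − x) = 79.90351
(78.9183 − 80.9163)·x = 79.90351 − 80.9163
x = -1.01279 / -1.9980 = 0.50690 → 50.690% Br-79, 49.310% Br-81.

49.310%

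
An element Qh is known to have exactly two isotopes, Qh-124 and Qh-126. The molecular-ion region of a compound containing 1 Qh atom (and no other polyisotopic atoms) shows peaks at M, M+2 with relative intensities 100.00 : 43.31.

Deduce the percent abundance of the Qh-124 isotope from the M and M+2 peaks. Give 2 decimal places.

Let p = fractional abundance of Qh-124. I(M+2)/I(M) = [C(1,1)·p^0·(1−p)] / p^1 = 1·(1−p)/p = 43.31/100.00 = 0.4331
(1−p)/p = 0.4331/1 = 0.4331  ⇒  p = 1/(1 + 0.4331) = 0.6978
Qh-124: 69.78%, Qh-126: 30.22%.

69.78%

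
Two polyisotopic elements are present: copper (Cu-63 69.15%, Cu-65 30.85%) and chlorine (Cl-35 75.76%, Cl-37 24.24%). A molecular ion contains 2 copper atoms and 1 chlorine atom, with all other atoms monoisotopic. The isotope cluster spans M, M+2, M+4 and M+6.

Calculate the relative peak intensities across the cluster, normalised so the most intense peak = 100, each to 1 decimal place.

Copper pattern (n=2): 0.47817225 : 0.4266555 : 0.09517225
Chlorine pattern (n=1): 0.7576 : 0.2424
Convolve the two distributions (both contribute in 2-u steps):
  M: 0.47817225×0.7576 = 0.362263
  M+2: 0.47817225×0.2424 + 0.4266555×0.7576 = 0.439143
  M+4: 0.4266555×0.2424 + 0.09517225×0.7576 = 0.175524
  M+6: 0.09517225×0.2424 = 0.023070
Scale to base peak (0.439143) = 100: 82.5 : 100.0 : 40.0 : 5.3

82.5 : 100.0 : 40.0 : 5.3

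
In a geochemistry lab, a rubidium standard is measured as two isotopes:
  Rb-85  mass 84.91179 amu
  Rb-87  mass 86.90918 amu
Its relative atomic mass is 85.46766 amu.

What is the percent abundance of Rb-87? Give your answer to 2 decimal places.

27.83%

Let x be the fractional abundance of Rb-85; then Rb-87 has abundance 1 − x.
84.91179·x + 86.90918·(1 − x) = 85.46766
(84.91179 − 86.90918)·x = 85.46766 − 86.90918
x = -1.44152 / -1.99739 = 0.72170 → 72.17% Rb-85, 27.83% Rb-87.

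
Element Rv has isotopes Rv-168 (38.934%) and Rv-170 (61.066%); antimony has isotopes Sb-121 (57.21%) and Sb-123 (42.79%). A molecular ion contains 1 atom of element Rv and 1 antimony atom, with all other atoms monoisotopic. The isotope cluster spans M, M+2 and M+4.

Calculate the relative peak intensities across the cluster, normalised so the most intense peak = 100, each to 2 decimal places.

Element Rv pattern (n=1): 0.38934 : 0.61066
Antimony pattern (n=1): 0.5721 : 0.4279
Convolve the two distributions (both contribute in 2-u steps):
  M: 0.38934×0.5721 = 0.222741
  M+2: 0.38934×0.4279 + 0.61066×0.5721 = 0.515957
  M+4: 0.61066×0.4279 = 0.261301
Scale to base peak (0.515957) = 100: 43.17 : 100.00 : 50.64

43.17 : 100.00 : 50.64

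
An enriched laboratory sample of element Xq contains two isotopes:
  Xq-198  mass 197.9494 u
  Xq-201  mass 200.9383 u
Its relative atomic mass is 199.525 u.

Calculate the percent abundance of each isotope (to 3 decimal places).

Xq-198: 47.285%, Xq-201: 52.715%

Writing the weighted mean with unknown fraction x of Xq-198:
197.9494·x + 200.9383·(1 − x) = 199.525
(197.9494 − 200.9383)·x = 199.525 − 200.9383
x = -1.4133 / -2.9889 = 0.47285 → 47.285% Xq-198, 52.715% Xq-201.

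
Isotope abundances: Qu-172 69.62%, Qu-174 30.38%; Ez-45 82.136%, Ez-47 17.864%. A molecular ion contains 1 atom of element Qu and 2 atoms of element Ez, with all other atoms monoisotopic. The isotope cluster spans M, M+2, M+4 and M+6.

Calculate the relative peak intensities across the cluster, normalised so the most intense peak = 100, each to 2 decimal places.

Element Qu pattern (n=1): 0.6962 : 0.3038
Element Ez pattern (n=2): 0.67463225 : 0.2934555 : 0.03191225
Convolve the two distributions (both contribute in 2-u steps):
  M: 0.6962×0.67463225 = 0.469679
  M+2: 0.6962×0.2934555 + 0.3038×0.67463225 = 0.409257
  M+4: 0.6962×0.03191225 + 0.3038×0.2934555 = 0.111369
  M+6: 0.3038×0.03191225 = 0.009695
Scale to base peak (0.469679) = 100: 100.00 : 87.14 : 23.71 : 2.06

100.00 : 87.14 : 23.71 : 2.06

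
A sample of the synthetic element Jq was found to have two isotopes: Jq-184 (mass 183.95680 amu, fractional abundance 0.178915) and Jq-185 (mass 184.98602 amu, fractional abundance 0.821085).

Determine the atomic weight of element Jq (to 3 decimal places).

Average mass = Σ (abundance × isotope mass) = 0.178915 × 183.95680 + 0.821085 × 184.98602
= 32.912631 + 151.889246 = 184.801877 amu

184.802 amu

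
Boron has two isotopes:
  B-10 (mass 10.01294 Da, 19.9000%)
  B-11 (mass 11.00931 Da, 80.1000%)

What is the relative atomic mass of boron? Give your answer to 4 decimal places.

Weight each isotope mass by its fractional abundance: 0.199000 × 10.01294 + 0.801000 × 11.00931
= 1.992575 + 8.818457 = 10.811032 Da

10.8110 Da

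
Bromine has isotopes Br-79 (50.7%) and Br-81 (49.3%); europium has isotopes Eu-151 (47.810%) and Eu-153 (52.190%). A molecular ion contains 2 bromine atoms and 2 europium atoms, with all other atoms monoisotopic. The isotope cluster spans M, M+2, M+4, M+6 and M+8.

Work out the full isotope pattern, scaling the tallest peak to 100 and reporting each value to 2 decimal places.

Bromine pattern (n=2): 0.257049 : 0.499902 : 0.243049
Europium pattern (n=2): 0.22857961 : 0.49904078 : 0.27237961
Convolve the two distributions (both contribute in 2-u steps):
  M: 0.257049×0.22857961 = 0.058756
  M+2: 0.257049×0.49904078 + 0.499902×0.22857961 = 0.242545
  M+4: 0.257049×0.27237961 + 0.499902×0.49904078 + 0.243049×0.22857961 = 0.375042
  M+6: 0.499902×0.27237961 + 0.243049×0.49904078 = 0.257454
  M+8: 0.243049×0.27237961 = 0.066202
Scale to base peak (0.375042) = 100: 15.67 : 64.67 : 100.00 : 68.65 : 17.65

15.67 : 64.67 : 100.00 : 68.65 : 17.65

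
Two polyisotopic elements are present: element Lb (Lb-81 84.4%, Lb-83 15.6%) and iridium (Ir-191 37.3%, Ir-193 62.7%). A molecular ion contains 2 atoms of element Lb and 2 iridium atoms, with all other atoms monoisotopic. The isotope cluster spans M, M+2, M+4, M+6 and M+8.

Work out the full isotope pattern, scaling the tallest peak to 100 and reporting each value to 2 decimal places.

Element Lb pattern (n=2): 0.712336 : 0.263328 : 0.024336
Iridium pattern (n=2): 0.139129 : 0.467742 : 0.393129
Convolve the two distributions (both contribute in 2-u steps):
  M: 0.712336×0.139129 = 0.099107
  M+2: 0.712336×0.467742 + 0.263328×0.139129 = 0.369826
  M+4: 0.712336×0.393129 + 0.263328×0.467742 + 0.024336×0.139129 = 0.406595
  M+6: 0.263328×0.393129 + 0.024336×0.467742 = 0.114905
  M+8: 0.024336×0.393129 = 0.009567
Scale to base peak (0.406595) = 100: 24.37 : 90.96 : 100.00 : 28.26 : 2.35

24.37 : 90.96 : 100.00 : 28.26 : 2.35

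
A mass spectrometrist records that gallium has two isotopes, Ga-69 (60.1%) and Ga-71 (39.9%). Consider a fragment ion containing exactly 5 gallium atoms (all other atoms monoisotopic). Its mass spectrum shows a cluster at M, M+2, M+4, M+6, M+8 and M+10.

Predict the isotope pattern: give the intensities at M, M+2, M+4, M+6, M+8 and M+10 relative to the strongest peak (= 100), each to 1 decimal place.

22.7 : 75.3 : 100.0 : 66.4 : 22.0 : 2.9

Expanding (0.601 + 0.399)^5:
P(M) = 0.601^5 = 0.078410
P(M+2) = 5 × 0.601^4 × 0.399^1 = 0.260280
P(M+4) = 10 × 0.601^3 × 0.399^2 = 0.345596
P(M+6) = 10 × 0.601^2 × 0.399^3 = 0.229439
P(M+8) = 5 × 0.601^1 × 0.399^4 = 0.076162
P(M+10) = 0.399^5 = 0.010113
The M+4 peak is largest (0.345596); scaling to 100 gives 22.7 : 75.3 : 100.0 : 66.4 : 22.0 : 2.9.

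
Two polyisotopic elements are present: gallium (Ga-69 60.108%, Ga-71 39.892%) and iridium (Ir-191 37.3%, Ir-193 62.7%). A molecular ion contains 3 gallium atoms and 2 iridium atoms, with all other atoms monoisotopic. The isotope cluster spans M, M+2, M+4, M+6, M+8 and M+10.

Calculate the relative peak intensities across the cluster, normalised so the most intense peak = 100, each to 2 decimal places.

Gallium pattern (n=3): 0.2171685 : 0.432386 : 0.2869625 : 0.063483
Iridium pattern (n=2): 0.139129 : 0.467742 : 0.393129
Convolve the two distributions (both contribute in 2-u steps):
  M: 0.2171685×0.139129 = 0.030214
  M+2: 0.2171685×0.467742 + 0.432386×0.139129 = 0.161736
  M+4: 0.2171685×0.393129 + 0.432386×0.467742 + 0.2869625×0.139129 = 0.327545
  M+6: 0.432386×0.393129 + 0.2869625×0.467742 + 0.063483×0.139129 = 0.313040
  M+8: 0.2869625×0.393129 + 0.063483×0.467742 = 0.142507
  M+10: 0.063483×0.393129 = 0.024957
Scale to base peak (0.327545) = 100: 9.22 : 49.38 : 100.00 : 95.57 : 43.51 : 7.62

9.22 : 49.38 : 100.00 : 95.57 : 43.51 : 7.62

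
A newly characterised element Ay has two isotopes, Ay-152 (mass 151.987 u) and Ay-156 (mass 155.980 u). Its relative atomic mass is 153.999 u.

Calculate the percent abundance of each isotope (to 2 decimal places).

With x = fraction of Ay-152 (so Ay-156 is 1 − x):
151.987·x + 155.980·(1 − x) = 153.999
(151.987 − 155.980)·x = 153.999 − 155.980
x = -1.981 / -3.993 = 0.49612 → 49.61% Ay-152, 50.39% Ay-156.

Ay-152: 49.61%, Ay-156: 50.39%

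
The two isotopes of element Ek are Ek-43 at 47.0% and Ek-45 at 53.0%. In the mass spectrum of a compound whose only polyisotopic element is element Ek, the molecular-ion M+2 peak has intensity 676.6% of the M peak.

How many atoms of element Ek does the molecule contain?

With n Ek atoms, P(M+2)/P(M) = C(n,1)·p^(n−1)q / p^n = n·q/p = n · 0.530/0.470.
n = 6.766 × 0.470/0.530 = 6.00 ≈ 6

6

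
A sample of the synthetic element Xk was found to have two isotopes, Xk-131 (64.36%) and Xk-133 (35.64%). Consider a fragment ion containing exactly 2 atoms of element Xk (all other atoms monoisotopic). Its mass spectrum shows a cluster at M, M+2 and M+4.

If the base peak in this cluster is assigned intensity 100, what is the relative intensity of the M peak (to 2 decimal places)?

90.29

(0.6436 + 0.3564)^2 gives M 0.4142, M+2 0.4588, M+4 0.1270; the largest is M+2.
P(M+2) = C(2,1) × 0.6436^1 × 0.3564^1 = 2 × 0.6436 × 0.3564 = 0.458758 (base)
P(M) = C(2,0) × 0.6436^2 × 0.3564^0 = 1 × 0.41422096 × 1.0000 = 0.414221
Relative intensity = 0.414221 / 0.458758 × 100 = 90.29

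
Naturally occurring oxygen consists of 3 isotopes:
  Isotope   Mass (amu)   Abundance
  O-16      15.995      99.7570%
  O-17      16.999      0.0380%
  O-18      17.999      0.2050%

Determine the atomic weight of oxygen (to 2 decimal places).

16.00 amu

Weight each isotope mass by its fractional abundance: 0.997570 × 15.995 + 0.000380 × 16.999 + 0.002050 × 17.999
= 15.9561 + 0.0065 + 0.0369 = 15.9995 amu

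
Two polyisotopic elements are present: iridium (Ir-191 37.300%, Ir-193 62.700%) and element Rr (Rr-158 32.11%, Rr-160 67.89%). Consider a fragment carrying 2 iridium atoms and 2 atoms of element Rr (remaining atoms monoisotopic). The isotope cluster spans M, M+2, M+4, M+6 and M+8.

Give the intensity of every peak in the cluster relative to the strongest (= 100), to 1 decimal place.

Iridium pattern (n=2): 0.139129 : 0.467742 : 0.393129
Element Rr pattern (n=2): 0.10310521 : 0.43598958 : 0.46090521
Convolve the two distributions (both contribute in 2-u steps):
  M: 0.139129×0.10310521 = 0.014345
  M+2: 0.139129×0.43598958 + 0.467742×0.10310521 = 0.108885
  M+4: 0.139129×0.46090521 + 0.467742×0.43598958 + 0.393129×0.10310521 = 0.308590
  M+6: 0.467742×0.46090521 + 0.393129×0.43598958 = 0.386985
  M+8: 0.393129×0.46090521 = 0.181195
Scale to base peak (0.386985) = 100: 3.7 : 28.1 : 79.7 : 100.0 : 46.8

3.7 : 28.1 : 79.7 : 100.0 : 46.8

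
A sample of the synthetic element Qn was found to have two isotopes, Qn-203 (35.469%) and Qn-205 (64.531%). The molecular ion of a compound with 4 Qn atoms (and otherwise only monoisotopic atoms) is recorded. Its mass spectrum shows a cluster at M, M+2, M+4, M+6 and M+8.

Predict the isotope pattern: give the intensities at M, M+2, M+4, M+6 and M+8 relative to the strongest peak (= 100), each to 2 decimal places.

The 4 Qn atoms are independent, so intensities follow the terms of (0.35469 + 0.64531)^4.
P(M) = 0.35469^4 = 0.015827
P(M+2) = 4 × 0.35469^3 × 0.64531^1 = 0.115180
P(M+4) = 6 × 0.35469^2 × 0.64531^2 = 0.314330
P(M+6) = 4 × 0.35469^1 × 0.64531^3 = 0.381254
P(M+8) = 0.64531^4 = 0.173410
The M+6 peak is largest (0.381254); scaling to 100 gives 4.15 : 30.21 : 82.45 : 100.00 : 45.48.

4.15 : 30.21 : 82.45 : 100.00 : 45.48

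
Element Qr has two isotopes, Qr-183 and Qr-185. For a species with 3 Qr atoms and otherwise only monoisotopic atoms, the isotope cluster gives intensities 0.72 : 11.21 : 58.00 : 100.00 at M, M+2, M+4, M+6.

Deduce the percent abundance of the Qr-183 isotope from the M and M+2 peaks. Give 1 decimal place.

Write p for the Qr-183 fraction. I(M+2)/I(M) = [C(3,1)·p^2·(1−p)] / p^3 = 3·(1−p)/p = 11.21/0.72 = 15.5694
(1−p)/p = 15.5694/3 = 5.1898  ⇒  p = 1/(1 + 5.1898) = 0.1616
Qr-183: 16.2%, Qr-185: 83.8%.

16.2%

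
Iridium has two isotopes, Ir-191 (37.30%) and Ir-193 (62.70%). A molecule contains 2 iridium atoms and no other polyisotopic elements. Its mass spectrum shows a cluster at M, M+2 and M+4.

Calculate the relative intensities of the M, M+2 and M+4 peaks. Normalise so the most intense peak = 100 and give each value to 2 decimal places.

29.74 : 100.00 : 84.05

The 2 Ir atoms are independent, so intensities follow the terms of (0.3730 + 0.6270)^2.
P(M) = 0.3730^2 = 0.139129
P(M+2) = 2 × 0.3730^1 × 0.6270^1 = 0.467742
P(M+4) = 0.6270^2 = 0.393129
The M+2 peak is largest (0.467742); scaling to 100 gives 29.74 : 100.00 : 84.05.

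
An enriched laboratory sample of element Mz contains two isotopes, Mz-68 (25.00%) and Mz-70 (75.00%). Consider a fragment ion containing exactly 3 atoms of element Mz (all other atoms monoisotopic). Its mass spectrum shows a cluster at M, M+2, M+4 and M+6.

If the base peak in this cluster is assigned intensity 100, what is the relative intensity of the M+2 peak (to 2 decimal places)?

Binomial terms of (0.2500 + 0.7500)^3: M 0.0156, M+2 0.1406, M+4 0.4219, M+6 0.4219 → M+4 is the base peak.
P(M+4) = C(3,2) × 0.2500^1 × 0.7500^2 = 3 × 0.2500 × 0.5625 = 0.421875 (base)
P(M+2) = C(3,1) × 0.2500^2 × 0.7500^1 = 3 × 0.0625 × 0.7500 = 0.140625
Relative intensity = 0.140625 / 0.421875 × 100 = 33.33

33.33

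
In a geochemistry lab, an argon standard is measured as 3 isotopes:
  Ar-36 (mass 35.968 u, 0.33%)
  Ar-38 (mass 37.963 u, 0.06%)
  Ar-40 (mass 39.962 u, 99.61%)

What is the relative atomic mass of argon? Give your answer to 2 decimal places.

39.95 u

Ar = Σ fᵢ·mᵢ = 0.0033 × 35.968 + 0.0006 × 37.963 + 0.9961 × 39.962
= 0.1187 + 0.0228 + 39.8061 = 39.9476 u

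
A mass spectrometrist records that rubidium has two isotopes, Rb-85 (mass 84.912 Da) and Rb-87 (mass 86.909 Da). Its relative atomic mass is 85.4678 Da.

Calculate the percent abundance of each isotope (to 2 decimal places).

Rb-85: 72.17%, Rb-87: 27.83%

Writing the weighted mean with unknown fraction x of Rb-85:
84.912·x + 86.909·(1 − x) = 85.4678
(84.912 − 86.909)·x = 85.4678 − 86.909
x = -1.4412 / -1.997 = 0.72168 → 72.17% Rb-85, 27.83% Rb-87.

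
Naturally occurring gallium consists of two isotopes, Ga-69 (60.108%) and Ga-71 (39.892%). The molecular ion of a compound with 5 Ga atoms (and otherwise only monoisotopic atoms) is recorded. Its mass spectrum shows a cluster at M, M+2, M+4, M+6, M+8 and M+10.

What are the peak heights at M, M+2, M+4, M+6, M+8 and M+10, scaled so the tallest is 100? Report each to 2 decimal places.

22.70 : 75.34 : 100.00 : 66.37 : 22.02 : 2.92

Each Ga atom is independently Ga-69 (p = 0.60108) or Ga-71 (q = 0.39892); the cluster is the binomial expansion (p + q)^5.
P(M) = 0.60108^5 = 0.078462
P(M+2) = 5 × 0.60108^4 × 0.39892^1 = 0.260366
P(M+4) = 10 × 0.60108^3 × 0.39892^2 = 0.345596
P(M+6) = 10 × 0.60108^2 × 0.39892^3 = 0.229362
P(M+8) = 5 × 0.60108^1 × 0.39892^4 = 0.076111
P(M+10) = 0.39892^5 = 0.010103
The M+4 peak is largest (0.345596); scaling to 100 gives 22.70 : 75.34 : 100.00 : 66.37 : 22.02 : 2.92.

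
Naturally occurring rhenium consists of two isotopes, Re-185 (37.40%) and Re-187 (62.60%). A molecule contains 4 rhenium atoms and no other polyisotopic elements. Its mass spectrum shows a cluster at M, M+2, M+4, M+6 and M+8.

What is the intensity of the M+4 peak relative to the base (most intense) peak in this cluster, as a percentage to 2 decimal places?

Term probabilities: M 0.0196, M+2 0.1310, M+4 0.3289, M+6 0.3670, M+8 0.1536. Base peak = M+6.
P(M+6) = C(4,3) × 0.3740^1 × 0.6260^3 = 4 × 0.3740 × 0.24531438 = 0.366990 (base)
P(M+4) = C(4,2) × 0.3740^2 × 0.6260^2 = 6 × 0.139876 × 0.391876 = 0.328884
Relative intensity = 0.328884 / 0.366990 × 100 = 89.62

89.62%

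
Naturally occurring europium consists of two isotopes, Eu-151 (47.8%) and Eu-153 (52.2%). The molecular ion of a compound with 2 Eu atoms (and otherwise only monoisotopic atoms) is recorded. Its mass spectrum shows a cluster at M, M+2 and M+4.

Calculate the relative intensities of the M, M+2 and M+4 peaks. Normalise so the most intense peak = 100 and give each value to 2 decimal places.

45.79 : 100.00 : 54.60

The 2 Eu atoms are independent, so intensities follow the terms of (0.478 + 0.522)^2.
P(M) = 0.478^2 = 0.228484
P(M+2) = 2 × 0.478^1 × 0.522^1 = 0.499032
P(M+4) = 0.522^2 = 0.272484
The M+2 peak is largest (0.499032); scaling to 100 gives 45.79 : 100.00 : 54.60.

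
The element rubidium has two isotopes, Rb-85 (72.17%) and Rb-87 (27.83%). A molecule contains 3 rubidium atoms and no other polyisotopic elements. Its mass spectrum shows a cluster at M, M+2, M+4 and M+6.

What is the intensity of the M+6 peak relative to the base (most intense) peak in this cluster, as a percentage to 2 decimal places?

Term probabilities: M 0.3759, M+2 0.4349, M+4 0.1677, M+6 0.0216. Base peak = M+2.
P(M+2) = C(3,1) × 0.7217^2 × 0.2783^1 = 3 × 0.52085089 × 0.2783 = 0.434858 (base)
P(M+6) = C(3,3) × 0.7217^0 × 0.2783^3 = 1 × 1.0000 × 0.02155458 = 0.021555
Relative intensity = 0.021555 / 0.434858 × 100 = 4.96

4.96%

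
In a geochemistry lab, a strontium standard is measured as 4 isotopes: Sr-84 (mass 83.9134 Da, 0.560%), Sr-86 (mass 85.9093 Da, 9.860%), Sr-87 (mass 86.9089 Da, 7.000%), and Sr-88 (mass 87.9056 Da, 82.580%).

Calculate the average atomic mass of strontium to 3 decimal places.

87.617 Da

Ar = Σ fᵢ·mᵢ = 0.00560 × 83.9134 + 0.09860 × 85.9093 + 0.07000 × 86.9089 + 0.82580 × 87.9056
= 0.46992 + 8.47066 + 6.08362 + 72.59244 = 87.61664 Da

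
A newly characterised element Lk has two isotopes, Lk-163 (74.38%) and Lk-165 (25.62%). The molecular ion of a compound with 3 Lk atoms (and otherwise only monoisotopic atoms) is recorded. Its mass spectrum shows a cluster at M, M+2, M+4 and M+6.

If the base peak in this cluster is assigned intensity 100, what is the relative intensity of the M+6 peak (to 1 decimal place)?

Term probabilities: M 0.4115, M+2 0.4252, M+4 0.1465, M+6 0.0168. Base peak = M+2.
P(M+2) = C(3,1) × 0.7438^2 × 0.2562^1 = 3 × 0.55323844 × 0.2562 = 0.425219 (base)
P(M+6) = C(3,3) × 0.7438^0 × 0.2562^3 = 1 × 1.0000 × 0.01681657 = 0.016817
Relative intensity = 0.016817 / 0.425219 × 100 = 4.0

4.0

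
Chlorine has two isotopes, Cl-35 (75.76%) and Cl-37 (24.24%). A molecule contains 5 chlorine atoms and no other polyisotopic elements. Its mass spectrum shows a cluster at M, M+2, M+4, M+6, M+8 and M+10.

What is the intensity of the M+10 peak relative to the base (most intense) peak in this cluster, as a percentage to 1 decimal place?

(0.7576 + 0.2424)^5 gives M 0.2496, M+2 0.3993, M+4 0.2555, M+6 0.0817, M+8 0.0131, M+10 0.0008; the largest is M+2.
P(M+2) = C(5,1) × 0.7576^4 × 0.2424^1 = 5 × 0.32942751 × 0.2424 = 0.399266 (base)
P(M+10) = C(5,5) × 0.7576^0 × 0.2424^5 = 1 × 1.0000 × 0.00083688 = 0.000837
Relative intensity = 0.000837 / 0.399266 × 100 = 0.2

0.2%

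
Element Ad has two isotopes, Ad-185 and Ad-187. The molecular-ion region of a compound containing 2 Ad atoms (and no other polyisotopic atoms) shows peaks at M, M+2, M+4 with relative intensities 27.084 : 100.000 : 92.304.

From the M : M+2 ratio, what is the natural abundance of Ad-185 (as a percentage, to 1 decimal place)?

35.1%

If p is the fraction of Ad that is Ad-185, then I(M+2)/I(M) = [C(2,1)·p^1·(1−p)] / p^2 = 2·(1−p)/p = 100.000/27.084 = 3.6922
(1−p)/p = 3.6922/2 = 1.8461  ⇒  p = 1/(1 + 1.8461) = 0.3514
Ad-185: 35.1%, Ad-187: 64.9%.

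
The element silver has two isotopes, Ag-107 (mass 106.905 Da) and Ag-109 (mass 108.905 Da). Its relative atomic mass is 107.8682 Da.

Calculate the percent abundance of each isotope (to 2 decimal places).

With x = fraction of Ag-107 (so Ag-109 is 1 − x):
106.905·x + 108.905·(1 − x) = 107.8682
(106.905 − 108.905)·x = 107.8682 − 108.905
x = -1.0368 / -2.000 = 0.51840 → 51.84% Ag-107, 48.16% Ag-109.

Ag-107: 51.84%, Ag-109: 48.16%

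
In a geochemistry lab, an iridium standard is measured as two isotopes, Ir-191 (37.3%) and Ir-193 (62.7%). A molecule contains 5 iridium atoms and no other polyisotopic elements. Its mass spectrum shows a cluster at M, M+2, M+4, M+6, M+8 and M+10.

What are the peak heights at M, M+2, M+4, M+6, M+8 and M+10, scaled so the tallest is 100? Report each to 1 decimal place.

2.1 : 17.7 : 59.5 : 100.0 : 84.0 : 28.3

Expanding (0.373 + 0.627)^5:
P(M) = 0.373^5 = 0.007220
P(M+2) = 5 × 0.373^4 × 0.627^1 = 0.060684
P(M+4) = 10 × 0.373^3 × 0.627^2 = 0.204015
P(M+6) = 10 × 0.373^2 × 0.627^3 = 0.342942
P(M+8) = 5 × 0.373^1 × 0.627^4 = 0.288237
P(M+10) = 0.627^5 = 0.096903
The M+6 peak is largest (0.342942); scaling to 100 gives 2.1 : 17.7 : 59.5 : 100.0 : 84.0 : 28.3.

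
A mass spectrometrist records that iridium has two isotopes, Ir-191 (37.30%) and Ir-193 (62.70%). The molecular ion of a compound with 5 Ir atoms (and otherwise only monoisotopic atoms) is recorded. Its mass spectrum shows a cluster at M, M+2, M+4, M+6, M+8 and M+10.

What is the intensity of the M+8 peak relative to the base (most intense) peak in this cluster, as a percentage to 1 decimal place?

Binomial terms of (0.3730 + 0.6270)^5: M 0.0072, M+2 0.0607, M+4 0.2040, M+6 0.3429, M+8 0.2882, M+10 0.0969 → M+6 is the base peak.
P(M+6) = C(5,3) × 0.3730^2 × 0.6270^3 = 10 × 0.139129 × 0.24649188 = 0.342942 (base)
P(M+8) = C(5,4) × 0.3730^1 × 0.6270^4 = 5 × 0.3730 × 0.15455041 = 0.288237
Relative intensity = 0.288237 / 0.342942 × 100 = 84.0

84.0%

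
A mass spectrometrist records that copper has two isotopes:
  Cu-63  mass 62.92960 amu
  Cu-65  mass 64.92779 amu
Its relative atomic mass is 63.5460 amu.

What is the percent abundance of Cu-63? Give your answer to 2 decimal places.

With x = fraction of Cu-63 (so Cu-65 is 1 − x):
62.92960·x + 64.92779·(1 − x) = 63.5460
(62.92960 − 64.92779)·x = 63.5460 − 64.92779
x = -1.38179 / -1.99819 = 0.69152 → 69.15% Cu-63, 30.85% Cu-65.

69.15%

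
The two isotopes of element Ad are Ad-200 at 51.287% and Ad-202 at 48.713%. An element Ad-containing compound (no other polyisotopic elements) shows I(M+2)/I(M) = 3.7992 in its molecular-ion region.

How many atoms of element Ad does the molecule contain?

For n independent Ad atoms, I(M+2)/I(M) = n · (abundance Ad-202) / (abundance Ad-200) = n · 0.48713/0.51287.
n = 3.7992 × 0.51287/0.48713 = 4.00 ≈ 4

4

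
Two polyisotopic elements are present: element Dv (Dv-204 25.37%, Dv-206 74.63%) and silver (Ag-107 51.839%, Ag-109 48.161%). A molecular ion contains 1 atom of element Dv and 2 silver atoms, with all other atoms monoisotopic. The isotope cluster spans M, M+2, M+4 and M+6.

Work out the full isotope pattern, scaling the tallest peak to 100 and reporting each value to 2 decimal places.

15.80 : 75.84 : 100.00 : 40.12

Element Dv pattern (n=1): 0.2537 : 0.7463
Silver pattern (n=2): 0.26872819 : 0.49932362 : 0.23194819
Convolve the two distributions (both contribute in 2-u steps):
  M: 0.2537×0.26872819 = 0.068176
  M+2: 0.2537×0.49932362 + 0.7463×0.26872819 = 0.327230
  M+4: 0.2537×0.23194819 + 0.7463×0.49932362 = 0.431490
  M+6: 0.7463×0.23194819 = 0.173103
Scale to base peak (0.431490) = 100: 15.80 : 75.84 : 100.00 : 40.12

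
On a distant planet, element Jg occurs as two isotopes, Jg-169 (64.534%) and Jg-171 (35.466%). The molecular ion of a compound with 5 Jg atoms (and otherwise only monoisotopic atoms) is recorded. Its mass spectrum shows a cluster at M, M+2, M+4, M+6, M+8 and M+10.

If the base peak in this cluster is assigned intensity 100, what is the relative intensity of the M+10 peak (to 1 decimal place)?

1.7

(0.64534 + 0.35466)^5 gives M 0.1119, M+2 0.3076, M+4 0.3381, M+6 0.1858, M+8 0.0511, M+10 0.0056; the largest is M+4.
P(M+4) = C(5,2) × 0.64534^3 × 0.35466^2 = 10 × 0.26876069 × 0.12578372 = 0.338057 (base)
P(M+10) = C(5,5) × 0.64534^0 × 0.35466^5 = 1 × 1.0000 × 0.00561127 = 0.005611
Relative intensity = 0.005611 / 0.338057 × 100 = 1.7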